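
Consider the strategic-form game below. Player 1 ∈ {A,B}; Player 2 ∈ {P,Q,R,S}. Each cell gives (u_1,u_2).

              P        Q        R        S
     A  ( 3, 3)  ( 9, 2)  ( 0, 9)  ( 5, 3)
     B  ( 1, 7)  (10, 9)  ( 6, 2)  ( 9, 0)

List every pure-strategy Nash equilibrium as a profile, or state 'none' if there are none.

(A,P): not NE [P2→R gives 9>3]
(A,Q): not NE [P1→B gives 10>9; P2→R gives 9>2]
(A,R): not NE [P1→B gives 6>0]
(A,S): not NE [P1→B gives 9>5; P2→R gives 9>3]
(B,P): not NE [P1→A gives 3>1; P2→Q gives 9>7]
(B,Q): NE
(B,R): not NE [P2→Q gives 9>2]
(B,S): not NE [P2→Q gives 9>0]

NE set: (B,Q)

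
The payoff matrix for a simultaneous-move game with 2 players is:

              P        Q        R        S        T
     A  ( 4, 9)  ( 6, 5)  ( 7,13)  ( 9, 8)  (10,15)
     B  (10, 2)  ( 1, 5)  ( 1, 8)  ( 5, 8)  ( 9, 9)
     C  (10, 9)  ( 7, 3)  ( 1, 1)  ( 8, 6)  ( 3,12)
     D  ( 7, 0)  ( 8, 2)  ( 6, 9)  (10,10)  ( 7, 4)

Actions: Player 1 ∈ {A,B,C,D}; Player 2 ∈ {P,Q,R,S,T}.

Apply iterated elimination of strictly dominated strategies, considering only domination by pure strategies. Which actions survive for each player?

P2 drop P (T beats it: A:15>9 B:9>2 C:12>9 D:4>0)
P1 drop B (A beats it: Q:6>1 R:7>1 S:9>5 T:10>9)
P1 drop C (D beats it: Q:8>7 R:6>1 S:10>8 T:7>3)
P2 drop Q (R beats it: A:13>5 D:9>2)
P1→{A,D} P2→{R,S,T}

IESDS → P1:{A,D} P2:{R,S,T}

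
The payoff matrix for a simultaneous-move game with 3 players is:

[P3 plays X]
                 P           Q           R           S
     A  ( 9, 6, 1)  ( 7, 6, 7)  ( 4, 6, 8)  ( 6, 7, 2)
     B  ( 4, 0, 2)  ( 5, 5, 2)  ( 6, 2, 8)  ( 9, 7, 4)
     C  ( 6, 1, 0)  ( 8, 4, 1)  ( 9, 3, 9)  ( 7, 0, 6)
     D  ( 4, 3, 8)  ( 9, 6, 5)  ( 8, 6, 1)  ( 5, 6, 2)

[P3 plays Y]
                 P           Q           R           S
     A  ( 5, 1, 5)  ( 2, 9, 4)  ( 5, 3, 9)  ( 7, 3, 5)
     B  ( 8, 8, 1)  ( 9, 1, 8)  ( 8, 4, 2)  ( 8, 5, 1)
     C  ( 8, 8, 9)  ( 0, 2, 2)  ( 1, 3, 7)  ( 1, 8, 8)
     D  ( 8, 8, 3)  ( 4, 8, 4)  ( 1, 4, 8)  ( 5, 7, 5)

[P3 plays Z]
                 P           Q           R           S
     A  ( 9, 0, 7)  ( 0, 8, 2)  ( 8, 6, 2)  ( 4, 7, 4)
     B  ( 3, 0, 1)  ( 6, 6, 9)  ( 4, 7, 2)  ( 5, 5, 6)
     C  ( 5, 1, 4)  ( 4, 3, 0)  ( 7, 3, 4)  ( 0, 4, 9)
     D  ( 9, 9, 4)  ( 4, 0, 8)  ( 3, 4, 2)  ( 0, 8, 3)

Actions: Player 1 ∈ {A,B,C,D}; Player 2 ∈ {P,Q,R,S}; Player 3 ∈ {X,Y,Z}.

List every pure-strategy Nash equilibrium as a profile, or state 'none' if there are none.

Nash profiles: (C,P,Y)

(A,P,X): not NE [P2→S gives 7>6; P3→Z gives 7>1]
(A,P,Y): not NE [P1→D gives 8>5; P2→Q gives 9>1; P3→Z gives 7>5]
(A,P,Z): not NE [P2→Q gives 8>0]
(A,Q,X): not NE [P1→D gives 9>7; P2→S gives 7>6]
(A,Q,Y): not NE [P1→B gives 9>2; P3→X gives 7>4]
(A,Q,Z): not NE [P1→B gives 6>0; P3→X gives 7>2]
(A,R,X): not NE [P1→C gives 9>4; P2→S gives 7>6; P3→Y gives 9>8]
(A,R,Y): not NE [P1→B gives 8>5; P2→Q gives 9>3]
(A,R,Z): not NE [P2→Q gives 8>6; P3→Y gives 9>2]
(A,S,X): not NE [P1→B gives 9>6; P3→Y gives 5>2]
(A,S,Y): not NE [P1→B gives 8>7; P2→Q gives 9>3]
(A,S,Z): not NE [P1→B gives 5>4; P2→Q gives 8>7; P3→Y gives 5>4]
(B,P,X): not NE [P1→A gives 9>4; P2→S gives 7>0]
(B,P,Y): not NE [P3→X gives 2>1]
(B,P,Z): not NE [P1→D gives 9>3; P2→R gives 7>0; P3→X gives 2>1]
(B,Q,X): not NE [P1→D gives 9>5; P2→S gives 7>5; P3→Z gives 9>2]
(B,Q,Y): not NE [P2→P gives 8>1; P3→Z gives 9>8]
(B,Q,Z): not NE [P2→R gives 7>6]
(B,R,X): not NE [P1→C gives 9>6; P2→S gives 7>2]
(B,R,Y): not NE [P2→P gives 8>4; P3→X gives 8>2]
(B,R,Z): not NE [P1→A gives 8>4; P3→X gives 8>2]
(B,S,X): not NE [P3→Z gives 6>4]
(B,S,Y): not NE [P2→P gives 8>5; P3→Z gives 6>1]
(B,S,Z): not NE [P2→R gives 7>5]
(C,P,X): not NE [P1→A gives 9>6; P2→Q gives 4>1; P3→Y gives 9>0]
(C,P,Y): NE
(C,P,Z): not NE [P1→D gives 9>5; P2→S gives 4>1; P3→Y gives 9>4]
(C,Q,X): not NE [P1→D gives 9>8; P3→Y gives 2>1]
(C,Q,Y): not NE [P1→B gives 9>0; P2→S gives 8>2]
(C,Q,Z): not NE [P1→B gives 6>4; P2→S gives 4>3; P3→Y gives 2>0]
(C,R,X): not NE [P2→Q gives 4>3]
(C,R,Y): not NE [P1→B gives 8>1; P2→S gives 8>3; P3→X gives 9>7]
(C,R,Z): not NE [P1→A gives 8>7; P2→S gives 4>3; P3→X gives 9>4]
(C,S,X): not NE [P1→B gives 9>7; P2→Q gives 4>0; P3→Z gives 9>6]
(C,S,Y): not NE [P1→B gives 8>1; P3→Z gives 9>8]
(C,S,Z): not NE [P1→B gives 5>0]
(D,P,X): not NE [P1→A gives 9>4; P2→S gives 6>3]
(D,P,Y): not NE [P3→X gives 8>3]
(D,P,Z): not NE [P3→X gives 8>4]
(D,Q,X): not NE [P3→Z gives 8>5]
(D,Q,Y): not NE [P1→B gives 9>4; P3→Z gives 8>4]
(D,Q,Z): not NE [P1→B gives 6>4; P2→P gives 9>0]
(D,R,X): not NE [P1→C gives 9>8; P3→Y gives 8>1]
(D,R,Y): not NE [P1→B gives 8>1; P2→Q gives 8>4]
(D,R,Z): not NE [P1→A gives 8>3; P2→P gives 9>4; P3→Y gives 8>2]
(D,S,X): not NE [P1→B gives 9>5; P3→Y gives 5>2]
(D,S,Y): not NE [P1→B gives 8>5; P2→Q gives 8>7]
(D,S,Z): not NE [P1→B gives 5>0; P2→P gives 9>8; P3→Y gives 5>3]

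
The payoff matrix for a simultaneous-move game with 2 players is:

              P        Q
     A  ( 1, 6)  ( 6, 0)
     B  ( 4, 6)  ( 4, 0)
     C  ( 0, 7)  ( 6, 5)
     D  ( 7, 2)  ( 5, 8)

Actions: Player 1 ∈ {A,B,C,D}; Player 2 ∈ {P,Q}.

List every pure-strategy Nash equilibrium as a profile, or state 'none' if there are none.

PSNE: ∅

(A,P): not NE [P1→D gives 7>1]
(A,Q): not NE [P2→P gives 6>0]
(B,P): not NE [P1→D gives 7>4]
(B,Q): not NE [P1→C gives 6>4; P2→P gives 6>0]
(C,P): not NE [P1→D gives 7>0]
(C,Q): not NE [P2→P gives 7>5]
(D,P): not NE [P2→Q gives 8>2]
(D,Q): not NE [P1→C gives 6>5]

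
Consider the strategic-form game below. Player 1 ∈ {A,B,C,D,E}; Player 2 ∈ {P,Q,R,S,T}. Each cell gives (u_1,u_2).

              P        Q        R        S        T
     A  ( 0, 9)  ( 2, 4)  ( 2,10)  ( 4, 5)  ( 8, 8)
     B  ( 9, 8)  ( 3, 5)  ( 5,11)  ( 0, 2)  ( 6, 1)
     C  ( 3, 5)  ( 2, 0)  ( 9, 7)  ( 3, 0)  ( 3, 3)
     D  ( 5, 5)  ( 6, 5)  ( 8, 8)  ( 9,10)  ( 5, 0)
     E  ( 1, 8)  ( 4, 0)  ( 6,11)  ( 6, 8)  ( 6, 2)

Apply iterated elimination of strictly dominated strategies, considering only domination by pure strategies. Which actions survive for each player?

P2 drop P (R beats it: A:10>9 B:11>8 C:7>5 D:8>5 E:11>8)
P2 drop Q (R beats it: A:10>4 B:11>5 C:7>0 D:8>5 E:11>0)
P2 drop T (R beats it: A:10>8 B:11>1 C:7>3 D:8>0 E:11>2)
P1 drop A (D beats it: R:8>2 S:9>4)
P1 drop B (C beats it: R:9>5 S:3>0)
P1 drop E (D beats it: R:8>6 S:9>6)
P1→{C,D} P2→{R,S}

Survivors P1:{C,D} P2:{R,S}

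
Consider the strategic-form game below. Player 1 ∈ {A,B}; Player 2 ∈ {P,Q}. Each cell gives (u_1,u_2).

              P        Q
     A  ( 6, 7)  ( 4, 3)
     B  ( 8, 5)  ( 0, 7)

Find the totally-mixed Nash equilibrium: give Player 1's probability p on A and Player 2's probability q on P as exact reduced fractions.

P1 indiff ⇒ q·6+(1-q)·4 = q·8+(1-q)·0 ⇒ q(-2) = (1-q)(-4) ⇒ q = 2/3
P2 indiff ⇒ p·7+(1-p)·5 = p·3+(1-p)·7 ⇒ p(4) = (1-p)(2) ⇒ p = 1/3

p=1/3, q=2/3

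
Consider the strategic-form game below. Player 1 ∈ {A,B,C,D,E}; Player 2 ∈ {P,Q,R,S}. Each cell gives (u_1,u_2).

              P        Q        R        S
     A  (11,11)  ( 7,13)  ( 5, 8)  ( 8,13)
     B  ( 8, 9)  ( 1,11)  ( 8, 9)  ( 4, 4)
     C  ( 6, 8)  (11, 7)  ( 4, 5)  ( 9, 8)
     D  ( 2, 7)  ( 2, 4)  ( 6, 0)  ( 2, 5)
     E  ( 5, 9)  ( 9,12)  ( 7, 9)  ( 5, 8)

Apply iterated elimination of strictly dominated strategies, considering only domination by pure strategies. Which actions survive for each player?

IESDS → P1:{A,C} P2:{P,Q,S}

P1 drop D (E beats it: P:5>2 Q:9>2 R:7>6 S:5>2)
P2 drop R (Q beats it: A:13>8 B:11>9 C:7>5 E:12>9)
P1 drop B (A beats it: P:11>8 Q:7>1 S:8>4)
P1 drop E (C beats it: P:6>5 Q:11>9 S:9>5)
P1→{A,C} P2→{P,Q,S}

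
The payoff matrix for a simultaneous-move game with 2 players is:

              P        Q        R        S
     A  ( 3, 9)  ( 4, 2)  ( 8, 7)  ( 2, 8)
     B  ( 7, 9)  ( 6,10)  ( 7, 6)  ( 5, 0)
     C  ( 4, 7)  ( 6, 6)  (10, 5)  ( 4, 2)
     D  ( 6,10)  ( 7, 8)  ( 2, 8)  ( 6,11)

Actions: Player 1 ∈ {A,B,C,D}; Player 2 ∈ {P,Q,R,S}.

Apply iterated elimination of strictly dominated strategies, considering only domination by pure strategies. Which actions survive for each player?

P1 drop A (C beats it: P:4>3 Q:6>4 R:10>8 S:4>2)
P2 drop R (P beats it: B:9>6 C:7>5 D:10>8)
P1 drop C (D beats it: P:6>4 Q:7>6 S:6>4)
P1→{B,D} P2→{P,Q,S}

IESDS → P1:{B,D} P2:{P,Q,S}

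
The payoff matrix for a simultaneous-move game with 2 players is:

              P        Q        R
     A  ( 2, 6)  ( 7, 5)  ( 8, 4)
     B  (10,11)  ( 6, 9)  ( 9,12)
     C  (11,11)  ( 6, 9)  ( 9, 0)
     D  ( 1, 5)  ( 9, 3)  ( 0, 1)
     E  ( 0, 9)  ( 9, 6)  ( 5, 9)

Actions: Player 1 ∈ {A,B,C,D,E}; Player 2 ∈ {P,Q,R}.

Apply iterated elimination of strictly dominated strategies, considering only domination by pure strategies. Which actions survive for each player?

P2 drop Q (P beats it: A:6>5 B:11>9 C:11>9 D:5>3 E:9>6)
P1 drop A (B beats it: P:10>2 R:9>8)
P1 drop D (B beats it: P:10>1 R:9>0)
P1 drop E (B beats it: P:10>0 R:9>5)
P1→{B,C} P2→{P,R}

IESDS → P1:{B,C} P2:{P,R}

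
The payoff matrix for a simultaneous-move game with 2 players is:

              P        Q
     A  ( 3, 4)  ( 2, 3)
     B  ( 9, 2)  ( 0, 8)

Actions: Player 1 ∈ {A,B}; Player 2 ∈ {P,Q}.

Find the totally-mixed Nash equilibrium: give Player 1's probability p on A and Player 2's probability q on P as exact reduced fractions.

P1 mixes 6/7 on A; P2 mixes 1/4 on P

P1 indiff ⇒ q·3+(1-q)·2 = q·9+(1-q)·0 ⇒ q(-6) = (1-q)(-2) ⇒ q = 1/4
P2 indiff ⇒ p·4+(1-p)·2 = p·3+(1-p)·8 ⇒ p(1) = (1-p)(6) ⇒ p = 6/7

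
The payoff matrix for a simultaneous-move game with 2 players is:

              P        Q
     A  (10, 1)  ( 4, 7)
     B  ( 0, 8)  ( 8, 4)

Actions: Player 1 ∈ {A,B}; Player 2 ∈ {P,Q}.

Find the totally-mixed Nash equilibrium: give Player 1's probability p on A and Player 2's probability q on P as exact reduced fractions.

P1 indiff ⇒ q·10+(1-q)·4 = q·0+(1-q)·8 ⇒ q(10) = (1-q)(4) ⇒ q = 2/7
P2 indiff ⇒ p·1+(1-p)·8 = p·7+(1-p)·4 ⇒ p(-6) = (1-p)(-4) ⇒ p = 2/5

P1 mixes 2/5 on A; P2 mixes 2/7 on P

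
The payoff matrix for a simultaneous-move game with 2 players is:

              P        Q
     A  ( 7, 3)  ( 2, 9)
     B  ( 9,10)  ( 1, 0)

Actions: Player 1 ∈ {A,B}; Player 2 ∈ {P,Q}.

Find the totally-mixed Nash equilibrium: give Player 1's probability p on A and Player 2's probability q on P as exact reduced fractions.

P1 indiff ⇒ q·7+(1-q)·2 = q·9+(1-q)·1 ⇒ q(-2) = (1-q)(-1) ⇒ q = 1/3
P2 indiff ⇒ p·3+(1-p)·10 = p·9+(1-p)·0 ⇒ p(-6) = (1-p)(-10) ⇒ p = 5/8

(p,q) = (5/8, 1/3)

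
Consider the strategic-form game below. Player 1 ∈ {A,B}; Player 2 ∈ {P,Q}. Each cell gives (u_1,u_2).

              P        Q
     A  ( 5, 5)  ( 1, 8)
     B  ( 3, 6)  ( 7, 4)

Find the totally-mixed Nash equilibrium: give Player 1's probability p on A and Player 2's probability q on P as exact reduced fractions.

p=2/5, q=3/4

P1 indiff ⇒ q·5+(1-q)·1 = q·3+(1-q)·7 ⇒ q(2) = (1-q)(6) ⇒ q = 3/4
P2 indiff ⇒ p·5+(1-p)·6 = p·8+(1-p)·4 ⇒ p(-3) = (1-p)(-2) ⇒ p = 2/5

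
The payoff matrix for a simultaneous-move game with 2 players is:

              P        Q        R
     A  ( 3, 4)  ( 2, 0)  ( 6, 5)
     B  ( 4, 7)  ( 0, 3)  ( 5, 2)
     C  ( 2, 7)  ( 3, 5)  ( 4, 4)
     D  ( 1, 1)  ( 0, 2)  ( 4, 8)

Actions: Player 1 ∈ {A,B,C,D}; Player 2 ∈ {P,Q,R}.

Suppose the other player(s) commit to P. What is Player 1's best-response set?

u_1(A vs P) = 3
u_1(B vs P) = 4
u_1(C vs P) = 2
u_1(D vs P) = 1
max payoff 4 at {B}

P1 best: {B}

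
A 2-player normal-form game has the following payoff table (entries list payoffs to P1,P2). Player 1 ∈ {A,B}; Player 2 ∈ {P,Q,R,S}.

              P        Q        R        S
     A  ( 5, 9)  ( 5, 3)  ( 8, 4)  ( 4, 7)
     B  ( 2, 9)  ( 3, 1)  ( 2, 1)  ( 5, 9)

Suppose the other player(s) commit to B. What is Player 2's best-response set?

BR_2 = {P,S}

u_2(P vs B) = 9
u_2(Q vs B) = 1
u_2(R vs B) = 1
u_2(S vs B) = 9
max payoff 9 at {P,S}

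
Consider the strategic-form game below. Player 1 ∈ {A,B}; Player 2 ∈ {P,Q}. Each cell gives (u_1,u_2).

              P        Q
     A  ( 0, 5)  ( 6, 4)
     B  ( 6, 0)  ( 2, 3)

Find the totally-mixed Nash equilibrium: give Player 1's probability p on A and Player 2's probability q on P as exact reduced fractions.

P1 mixes 3/4 on A; P2 mixes 2/5 on P

P1 indiff ⇒ q·0+(1-q)·6 = q·6+(1-q)·2 ⇒ q(-6) = (1-q)(-4) ⇒ q = 2/5
P2 indiff ⇒ p·5+(1-p)·0 = p·4+(1-p)·3 ⇒ p(1) = (1-p)(3) ⇒ p = 3/4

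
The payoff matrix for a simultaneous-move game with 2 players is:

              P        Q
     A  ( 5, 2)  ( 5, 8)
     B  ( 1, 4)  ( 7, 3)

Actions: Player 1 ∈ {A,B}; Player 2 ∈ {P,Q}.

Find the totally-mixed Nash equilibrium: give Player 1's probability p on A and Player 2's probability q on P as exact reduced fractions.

P1 indiff ⇒ q·5+(1-q)·5 = q·1+(1-q)·7 ⇒ q(4) = (1-q)(2) ⇒ q = 1/3
P2 indiff ⇒ p·2+(1-p)·4 = p·8+(1-p)·3 ⇒ p(-6) = (1-p)(-1) ⇒ p = 1/7

(p,q) = (1/7, 1/3)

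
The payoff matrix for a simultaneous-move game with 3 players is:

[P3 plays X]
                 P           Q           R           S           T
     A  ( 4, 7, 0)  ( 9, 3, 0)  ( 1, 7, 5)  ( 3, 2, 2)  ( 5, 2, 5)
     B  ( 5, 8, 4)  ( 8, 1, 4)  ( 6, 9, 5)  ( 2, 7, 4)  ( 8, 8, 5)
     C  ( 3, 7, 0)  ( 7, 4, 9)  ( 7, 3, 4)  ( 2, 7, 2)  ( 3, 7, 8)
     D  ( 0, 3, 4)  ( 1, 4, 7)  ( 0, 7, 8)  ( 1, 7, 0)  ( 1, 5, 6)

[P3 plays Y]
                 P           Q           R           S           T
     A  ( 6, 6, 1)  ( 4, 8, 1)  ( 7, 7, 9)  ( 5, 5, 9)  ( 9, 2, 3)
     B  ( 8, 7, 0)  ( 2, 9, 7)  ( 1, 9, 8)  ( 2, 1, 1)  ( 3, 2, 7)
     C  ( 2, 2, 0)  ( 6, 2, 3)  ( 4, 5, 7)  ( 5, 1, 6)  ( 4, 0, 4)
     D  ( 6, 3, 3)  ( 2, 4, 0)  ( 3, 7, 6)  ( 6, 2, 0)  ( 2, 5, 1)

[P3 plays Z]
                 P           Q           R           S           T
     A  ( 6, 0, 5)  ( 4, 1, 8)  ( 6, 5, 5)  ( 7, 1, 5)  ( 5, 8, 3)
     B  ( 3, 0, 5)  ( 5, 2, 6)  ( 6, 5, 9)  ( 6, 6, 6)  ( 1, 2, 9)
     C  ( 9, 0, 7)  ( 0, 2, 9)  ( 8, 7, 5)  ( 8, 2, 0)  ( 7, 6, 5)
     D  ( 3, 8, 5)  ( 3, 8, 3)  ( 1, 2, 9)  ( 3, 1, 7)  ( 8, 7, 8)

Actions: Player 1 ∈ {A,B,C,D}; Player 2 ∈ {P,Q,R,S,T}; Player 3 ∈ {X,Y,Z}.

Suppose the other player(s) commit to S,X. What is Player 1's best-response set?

u_1(A vs S,X) = 3
u_1(B vs S,X) = 2
u_1(C vs S,X) = 2
u_1(D vs S,X) = 1
max payoff 3 at {A}

argmax u_1 = {A}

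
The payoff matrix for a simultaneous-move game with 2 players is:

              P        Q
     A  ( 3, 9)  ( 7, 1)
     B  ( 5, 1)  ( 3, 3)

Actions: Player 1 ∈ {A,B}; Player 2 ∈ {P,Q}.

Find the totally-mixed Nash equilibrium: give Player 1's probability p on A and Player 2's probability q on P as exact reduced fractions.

(p,q) = (1/5, 2/3)

P1 indiff ⇒ q·3+(1-q)·7 = q·5+(1-q)·3 ⇒ q(-2) = (1-q)(-4) ⇒ q = 2/3
P2 indiff ⇒ p·9+(1-p)·1 = p·1+(1-p)·3 ⇒ p(8) = (1-p)(2) ⇒ p = 1/5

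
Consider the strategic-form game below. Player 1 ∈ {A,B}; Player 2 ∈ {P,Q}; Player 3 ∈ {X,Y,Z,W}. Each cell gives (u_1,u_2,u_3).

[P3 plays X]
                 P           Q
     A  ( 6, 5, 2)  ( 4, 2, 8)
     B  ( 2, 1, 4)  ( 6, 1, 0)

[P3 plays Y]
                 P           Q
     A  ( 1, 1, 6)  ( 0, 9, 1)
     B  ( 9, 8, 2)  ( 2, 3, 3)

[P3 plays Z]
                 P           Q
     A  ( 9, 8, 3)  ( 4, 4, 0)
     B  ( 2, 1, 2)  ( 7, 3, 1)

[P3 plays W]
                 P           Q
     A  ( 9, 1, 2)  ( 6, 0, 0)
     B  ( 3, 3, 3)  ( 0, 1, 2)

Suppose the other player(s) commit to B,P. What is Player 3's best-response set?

BR_3 = {X}

u_3(X vs B,P) = 4
u_3(Y vs B,P) = 2
u_3(Z vs B,P) = 2
u_3(W vs B,P) = 3
max payoff 4 at {X}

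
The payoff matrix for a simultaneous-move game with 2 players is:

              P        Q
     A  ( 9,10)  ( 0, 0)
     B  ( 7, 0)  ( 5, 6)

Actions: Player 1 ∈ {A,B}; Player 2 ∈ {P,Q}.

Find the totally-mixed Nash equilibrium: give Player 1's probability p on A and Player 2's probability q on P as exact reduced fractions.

p=3/8, q=5/7

P1 indiff ⇒ q·9+(1-q)·0 = q·7+(1-q)·5 ⇒ q(2) = (1-q)(5) ⇒ q = 5/7
P2 indiff ⇒ p·10+(1-p)·0 = p·0+(1-p)·6 ⇒ p(10) = (1-p)(6) ⇒ p = 3/8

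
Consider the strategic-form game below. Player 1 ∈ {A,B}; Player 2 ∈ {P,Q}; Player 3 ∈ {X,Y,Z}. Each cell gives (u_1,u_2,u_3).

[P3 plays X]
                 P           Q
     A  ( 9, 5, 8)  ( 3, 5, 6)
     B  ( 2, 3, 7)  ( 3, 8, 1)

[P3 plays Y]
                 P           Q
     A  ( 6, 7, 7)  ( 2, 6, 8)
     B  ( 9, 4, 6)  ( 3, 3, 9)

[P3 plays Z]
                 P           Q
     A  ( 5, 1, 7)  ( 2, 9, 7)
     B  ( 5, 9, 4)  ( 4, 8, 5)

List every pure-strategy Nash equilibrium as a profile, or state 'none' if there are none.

(A,P,X): NE
(A,P,Y): not NE [P1→B gives 9>6; P3→X gives 8>7]
(A,P,Z): not NE [P2→Q gives 9>1; P3→X gives 8>7]
(A,Q,X): not NE [P3→Y gives 8>6]
(A,Q,Y): not NE [P1→B gives 3>2; P2→P gives 7>6]
(A,Q,Z): not NE [P1→B gives 4>2; P3→Y gives 8>7]
(B,P,X): not NE [P1→A gives 9>2; P2→Q gives 8>3]
(B,P,Y): not NE [P3→X gives 7>6]
(B,P,Z): not NE [P3→X gives 7>4]
(B,Q,X): not NE [P3→Y gives 9>1]
(B,Q,Y): not NE [P2→P gives 4>3]
(B,Q,Z): not NE [P2→P gives 9>8; P3→Y gives 9>5]

PSNE = {(A,P,X)}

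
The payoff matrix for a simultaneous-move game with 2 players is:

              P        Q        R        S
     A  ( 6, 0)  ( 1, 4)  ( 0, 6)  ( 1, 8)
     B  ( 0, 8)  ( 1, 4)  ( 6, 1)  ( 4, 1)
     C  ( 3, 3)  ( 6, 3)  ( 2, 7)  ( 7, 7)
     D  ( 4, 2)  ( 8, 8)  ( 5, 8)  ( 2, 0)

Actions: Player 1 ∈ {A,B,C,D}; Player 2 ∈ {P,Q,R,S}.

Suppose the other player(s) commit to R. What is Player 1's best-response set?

u_1(A vs R) = 0
u_1(B vs R) = 6
u_1(C vs R) = 2
u_1(D vs R) = 5
max payoff 6 at {B}

BR_1 = {B}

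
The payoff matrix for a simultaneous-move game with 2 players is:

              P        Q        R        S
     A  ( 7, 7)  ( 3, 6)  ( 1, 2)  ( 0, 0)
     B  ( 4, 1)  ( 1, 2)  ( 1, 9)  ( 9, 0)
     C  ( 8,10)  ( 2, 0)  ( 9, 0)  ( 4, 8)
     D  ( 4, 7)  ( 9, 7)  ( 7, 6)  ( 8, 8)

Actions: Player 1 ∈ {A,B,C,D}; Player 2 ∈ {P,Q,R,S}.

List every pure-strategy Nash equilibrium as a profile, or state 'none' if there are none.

(A,P): not NE [P1→C gives 8>7]
(A,Q): not NE [P1→D gives 9>3; P2→P gives 7>6]
(A,R): not NE [P1→C gives 9>1; P2→P gives 7>2]
(A,S): not NE [P1→B gives 9>0; P2→P gives 7>0]
(B,P): not NE [P1→C gives 8>4; P2→R gives 9>1]
(B,Q): not NE [P1→D gives 9>1; P2→R gives 9>2]
(B,R): not NE [P1→C gives 9>1]
(B,S): not NE [P2→R gives 9>0]
(C,P): NE
(C,Q): not NE [P1→D gives 9>2; P2→P gives 10>0]
(C,R): not NE [P2→P gives 10>0]
(C,S): not NE [P1→B gives 9>4; P2→P gives 10>8]
(D,P): not NE [P1→C gives 8>4; P2→S gives 8>7]
(D,Q): not NE [P2→S gives 8>7]
(D,R): not NE [P1→C gives 9>7; P2→S gives 8>6]
(D,S): not NE [P1→B gives 9>8]

Nash profiles: (C,P)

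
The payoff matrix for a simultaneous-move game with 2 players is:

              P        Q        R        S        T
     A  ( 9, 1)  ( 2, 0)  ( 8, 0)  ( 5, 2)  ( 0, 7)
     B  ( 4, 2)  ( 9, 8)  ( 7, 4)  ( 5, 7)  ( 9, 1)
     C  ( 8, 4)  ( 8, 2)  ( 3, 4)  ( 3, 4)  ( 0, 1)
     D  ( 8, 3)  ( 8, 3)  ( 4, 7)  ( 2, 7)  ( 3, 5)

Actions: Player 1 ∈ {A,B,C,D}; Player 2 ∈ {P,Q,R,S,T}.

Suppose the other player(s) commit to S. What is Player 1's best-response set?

argmax u_1 = {A,B}

u_1(A vs S) = 5
u_1(B vs S) = 5
u_1(C vs S) = 3
u_1(D vs S) = 2
max payoff 5 at {A,B}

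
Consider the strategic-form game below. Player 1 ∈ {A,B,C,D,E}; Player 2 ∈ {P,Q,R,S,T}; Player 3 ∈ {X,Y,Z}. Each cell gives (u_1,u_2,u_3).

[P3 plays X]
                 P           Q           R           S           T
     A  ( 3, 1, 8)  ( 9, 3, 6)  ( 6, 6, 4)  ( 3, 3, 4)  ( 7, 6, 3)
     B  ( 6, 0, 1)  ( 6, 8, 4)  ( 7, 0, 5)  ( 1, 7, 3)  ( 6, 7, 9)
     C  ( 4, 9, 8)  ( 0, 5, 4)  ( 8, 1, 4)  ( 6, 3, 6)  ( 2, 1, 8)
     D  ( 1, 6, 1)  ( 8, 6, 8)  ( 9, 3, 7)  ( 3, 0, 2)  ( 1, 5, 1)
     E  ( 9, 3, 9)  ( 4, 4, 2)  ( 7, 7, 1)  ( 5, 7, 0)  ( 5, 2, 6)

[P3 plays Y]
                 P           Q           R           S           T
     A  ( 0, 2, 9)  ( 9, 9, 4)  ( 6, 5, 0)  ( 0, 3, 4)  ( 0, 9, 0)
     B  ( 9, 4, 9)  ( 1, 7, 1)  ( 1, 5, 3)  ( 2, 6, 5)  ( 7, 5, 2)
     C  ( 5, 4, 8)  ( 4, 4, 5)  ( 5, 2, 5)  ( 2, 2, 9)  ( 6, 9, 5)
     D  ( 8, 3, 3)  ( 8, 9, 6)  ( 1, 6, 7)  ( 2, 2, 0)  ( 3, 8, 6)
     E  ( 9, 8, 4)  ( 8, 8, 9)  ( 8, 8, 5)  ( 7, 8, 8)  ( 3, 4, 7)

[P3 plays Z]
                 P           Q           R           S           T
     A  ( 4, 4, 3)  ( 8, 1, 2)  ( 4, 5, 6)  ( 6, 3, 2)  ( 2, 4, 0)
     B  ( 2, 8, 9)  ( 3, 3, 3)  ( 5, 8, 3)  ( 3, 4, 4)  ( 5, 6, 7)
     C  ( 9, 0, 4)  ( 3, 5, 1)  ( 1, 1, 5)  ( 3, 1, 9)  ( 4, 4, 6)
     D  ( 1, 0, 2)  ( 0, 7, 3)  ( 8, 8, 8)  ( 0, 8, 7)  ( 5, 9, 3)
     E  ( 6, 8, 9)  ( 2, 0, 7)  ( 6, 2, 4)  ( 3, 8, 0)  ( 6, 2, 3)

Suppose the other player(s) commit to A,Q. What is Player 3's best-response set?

u_3(X vs A,Q) = 6
u_3(Y vs A,Q) = 4
u_3(Z vs A,Q) = 2
max payoff 6 at {X}

P3 best: {X}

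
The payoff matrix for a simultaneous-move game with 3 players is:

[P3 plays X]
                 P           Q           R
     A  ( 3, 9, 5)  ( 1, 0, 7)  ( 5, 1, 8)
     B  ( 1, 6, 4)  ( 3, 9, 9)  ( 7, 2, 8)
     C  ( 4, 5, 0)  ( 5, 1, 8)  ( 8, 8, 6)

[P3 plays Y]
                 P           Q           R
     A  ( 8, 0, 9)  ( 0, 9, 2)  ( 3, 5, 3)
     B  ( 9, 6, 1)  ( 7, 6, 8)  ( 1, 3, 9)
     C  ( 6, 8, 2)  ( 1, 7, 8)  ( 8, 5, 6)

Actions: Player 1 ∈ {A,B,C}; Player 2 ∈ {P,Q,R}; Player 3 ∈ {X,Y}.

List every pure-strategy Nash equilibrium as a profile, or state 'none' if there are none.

NE set: (C,R,X)

(A,P,X): not NE [P1→C gives 4>3; P3→Y gives 9>5]
(A,P,Y): not NE [P1→B gives 9>8; P2→Q gives 9>0]
(A,Q,X): not NE [P1→C gives 5>1; P2→P gives 9>0]
(A,Q,Y): not NE [P1→B gives 7>0; P3→X gives 7>2]
(A,R,X): not NE [P1→C gives 8>5; P2→P gives 9>1]
(A,R,Y): not NE [P1→C gives 8>3; P2→Q gives 9>5; P3→X gives 8>3]
(B,P,X): not NE [P1→C gives 4>1; P2→Q gives 9>6]
(B,P,Y): not NE [P3→X gives 4>1]
(B,Q,X): not NE [P1→C gives 5>3]
(B,Q,Y): not NE [P3→X gives 9>8]
(B,R,X): not NE [P1→C gives 8>7; P2→Q gives 9>2; P3→Y gives 9>8]
(B,R,Y): not NE [P1→C gives 8>1; P2→Q gives 6>3]
(C,P,X): not NE [P2→R gives 8>5; P3→Y gives 2>0]
(C,P,Y): not NE [P1→B gives 9>6]
(C,Q,X): not NE [P2→R gives 8>1]
(C,Q,Y): not NE [P1→B gives 7>1; P2→P gives 8>7]
(C,R,X): NE
(C,R,Y): not NE [P2→P gives 8>5]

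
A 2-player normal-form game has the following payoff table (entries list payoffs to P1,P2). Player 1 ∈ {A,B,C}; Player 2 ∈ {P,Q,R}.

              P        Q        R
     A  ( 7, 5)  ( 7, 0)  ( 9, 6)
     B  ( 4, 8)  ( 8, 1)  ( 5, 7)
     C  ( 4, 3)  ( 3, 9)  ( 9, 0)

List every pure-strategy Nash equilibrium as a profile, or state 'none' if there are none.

(A,P): not NE [P2→R gives 6>5]
(A,Q): not NE [P1→B gives 8>7; P2→R gives 6>0]
(A,R): NE
(B,P): not NE [P1→A gives 7>4]
(B,Q): not NE [P2→P gives 8>1]
(B,R): not NE [P1→C gives 9>5; P2→P gives 8>7]
(C,P): not NE [P1→A gives 7>4; P2→Q gives 9>3]
(C,Q): not NE [P1→B gives 8>3]
(C,R): not NE [P2→Q gives 9>0]

Nash profiles: (A,R)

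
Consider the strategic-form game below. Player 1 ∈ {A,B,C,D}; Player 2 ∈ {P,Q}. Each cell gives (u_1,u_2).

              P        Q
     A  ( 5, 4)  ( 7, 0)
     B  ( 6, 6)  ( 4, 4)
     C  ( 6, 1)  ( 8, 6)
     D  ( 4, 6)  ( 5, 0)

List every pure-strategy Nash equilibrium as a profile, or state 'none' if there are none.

PSNE = {(B,P), (C,Q)}

(A,P): not NE [P1→C gives 6>5]
(A,Q): not NE [P1→C gives 8>7; P2→P gives 4>0]
(B,P): NE
(B,Q): not NE [P1→C gives 8>4; P2→P gives 6>4]
(C,P): not NE [P2→Q gives 6>1]
(C,Q): NE
(D,P): not NE [P1→C gives 6>4]
(D,Q): not NE [P1→C gives 8>5; P2→P gives 6>0]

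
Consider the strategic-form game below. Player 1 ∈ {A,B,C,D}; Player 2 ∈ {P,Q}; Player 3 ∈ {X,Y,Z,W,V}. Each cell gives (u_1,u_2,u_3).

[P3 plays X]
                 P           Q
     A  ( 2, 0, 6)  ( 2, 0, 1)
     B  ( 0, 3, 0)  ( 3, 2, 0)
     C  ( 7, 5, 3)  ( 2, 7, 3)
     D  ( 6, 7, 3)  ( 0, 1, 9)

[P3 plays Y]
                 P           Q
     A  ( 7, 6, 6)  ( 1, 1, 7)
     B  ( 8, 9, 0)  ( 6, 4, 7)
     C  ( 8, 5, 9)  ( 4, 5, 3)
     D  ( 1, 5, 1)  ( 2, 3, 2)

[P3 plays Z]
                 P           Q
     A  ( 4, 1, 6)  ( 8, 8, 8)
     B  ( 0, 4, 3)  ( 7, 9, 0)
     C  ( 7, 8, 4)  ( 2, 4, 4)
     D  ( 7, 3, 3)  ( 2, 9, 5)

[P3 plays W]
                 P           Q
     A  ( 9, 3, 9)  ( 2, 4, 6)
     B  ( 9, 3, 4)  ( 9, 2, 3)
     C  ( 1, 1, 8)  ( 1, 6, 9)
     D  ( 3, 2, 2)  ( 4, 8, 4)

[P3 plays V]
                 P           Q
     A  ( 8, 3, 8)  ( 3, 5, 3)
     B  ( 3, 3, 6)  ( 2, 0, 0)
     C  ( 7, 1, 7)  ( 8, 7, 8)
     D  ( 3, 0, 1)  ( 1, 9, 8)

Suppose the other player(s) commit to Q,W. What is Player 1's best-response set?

P1 best: {B}

u_1(A vs Q,W) = 2
u_1(B vs Q,W) = 9
u_1(C vs Q,W) = 1
u_1(D vs Q,W) = 4
max payoff 9 at {B}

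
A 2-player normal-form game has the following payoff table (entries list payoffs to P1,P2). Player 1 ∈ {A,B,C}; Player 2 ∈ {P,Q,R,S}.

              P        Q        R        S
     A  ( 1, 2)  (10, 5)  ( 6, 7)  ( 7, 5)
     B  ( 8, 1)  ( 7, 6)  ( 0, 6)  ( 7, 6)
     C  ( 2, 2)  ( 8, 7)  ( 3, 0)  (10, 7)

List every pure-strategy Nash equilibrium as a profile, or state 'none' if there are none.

(A,P): not NE [P1→B gives 8>1; P2→R gives 7>2]
(A,Q): not NE [P2→R gives 7>5]
(A,R): NE
(A,S): not NE [P1→C gives 10>7; P2→R gives 7>5]
(B,P): not NE [P2→S gives 6>1]
(B,Q): not NE [P1→A gives 10>7]
(B,R): not NE [P1→A gives 6>0]
(B,S): not NE [P1→C gives 10>7]
(C,P): not NE [P1→B gives 8>2; P2→S gives 7>2]
(C,Q): not NE [P1→A gives 10>8]
(C,R): not NE [P1→A gives 6>3; P2→S gives 7>0]
(C,S): NE

PSNE = {(A,R), (C,S)}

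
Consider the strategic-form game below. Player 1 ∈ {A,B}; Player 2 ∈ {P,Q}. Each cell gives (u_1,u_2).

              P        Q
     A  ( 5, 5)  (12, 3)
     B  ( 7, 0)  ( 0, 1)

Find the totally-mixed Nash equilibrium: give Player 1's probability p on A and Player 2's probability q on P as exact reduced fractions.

P1 indiff ⇒ q·5+(1-q)·12 = q·7+(1-q)·0 ⇒ q(-2) = (1-q)(-12) ⇒ q = 6/7
P2 indiff ⇒ p·5+(1-p)·0 = p·3+(1-p)·1 ⇒ p(2) = (1-p)(1) ⇒ p = 1/3

P1 mixes 1/3 on A; P2 mixes 6/7 on P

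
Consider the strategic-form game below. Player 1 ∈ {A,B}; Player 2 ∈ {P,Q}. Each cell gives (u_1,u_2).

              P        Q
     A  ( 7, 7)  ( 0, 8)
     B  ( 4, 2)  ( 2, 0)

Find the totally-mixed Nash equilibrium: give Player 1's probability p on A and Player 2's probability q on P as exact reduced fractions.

P1 mixes 2/3 on A; P2 mixes 2/5 on P

P1 indiff ⇒ q·7+(1-q)·0 = q·4+(1-q)·2 ⇒ q(3) = (1-q)(2) ⇒ q = 2/5
P2 indiff ⇒ p·7+(1-p)·2 = p·8+(1-p)·0 ⇒ p(-1) = (1-p)(-2) ⇒ p = 2/3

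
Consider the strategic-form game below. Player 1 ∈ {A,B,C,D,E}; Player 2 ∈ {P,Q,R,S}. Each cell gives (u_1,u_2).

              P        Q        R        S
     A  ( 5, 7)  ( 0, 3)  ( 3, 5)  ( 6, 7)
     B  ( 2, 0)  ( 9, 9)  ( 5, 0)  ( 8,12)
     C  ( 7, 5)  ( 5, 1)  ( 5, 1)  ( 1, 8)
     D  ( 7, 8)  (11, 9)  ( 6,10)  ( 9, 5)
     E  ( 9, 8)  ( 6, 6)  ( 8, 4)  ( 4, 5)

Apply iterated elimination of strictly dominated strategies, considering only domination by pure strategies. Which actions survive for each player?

IESDS → P1:{D,E} P2:{P,Q,R}

P1 drop A (D beats it: P:7>5 Q:11>0 R:6>3 S:9>6)
P1 drop B (D beats it: P:7>2 Q:11>9 R:6>5 S:9>8)
P1 drop C (E beats it: P:9>7 Q:6>5 R:8>5 S:4>1)
P2 drop S (P beats it: D:8>5 E:8>5)
P1→{D,E} P2→{P,Q,R}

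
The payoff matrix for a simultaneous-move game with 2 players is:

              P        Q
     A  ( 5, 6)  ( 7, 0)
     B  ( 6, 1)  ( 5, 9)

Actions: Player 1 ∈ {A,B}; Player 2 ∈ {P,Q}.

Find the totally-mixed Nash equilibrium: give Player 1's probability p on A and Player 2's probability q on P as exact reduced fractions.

p=4/7, q=2/3

P1 indiff ⇒ q·5+(1-q)·7 = q·6+(1-q)·5 ⇒ q(-1) = (1-q)(-2) ⇒ q = 2/3
P2 indiff ⇒ p·6+(1-p)·1 = p·0+(1-p)·9 ⇒ p(6) = (1-p)(8) ⇒ p = 4/7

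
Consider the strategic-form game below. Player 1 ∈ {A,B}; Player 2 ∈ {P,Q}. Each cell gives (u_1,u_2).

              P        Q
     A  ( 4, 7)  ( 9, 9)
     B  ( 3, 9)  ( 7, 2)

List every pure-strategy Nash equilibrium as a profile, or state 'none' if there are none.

(A,P): not NE [P2→Q gives 9>7]
(A,Q): NE
(B,P): not NE [P1→A gives 4>3]
(B,Q): not NE [P1→A gives 9>7; P2→P gives 9>2]

Nash profiles: (A,Q)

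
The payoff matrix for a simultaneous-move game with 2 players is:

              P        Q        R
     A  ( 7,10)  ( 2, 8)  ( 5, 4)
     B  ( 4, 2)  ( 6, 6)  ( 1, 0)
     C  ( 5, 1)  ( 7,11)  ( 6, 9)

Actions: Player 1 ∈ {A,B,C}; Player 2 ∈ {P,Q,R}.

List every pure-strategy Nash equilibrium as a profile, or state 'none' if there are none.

NE set: (A,P), (C,Q)

(A,P): NE
(A,Q): not NE [P1→C gives 7>2; P2→P gives 10>8]
(A,R): not NE [P1→C gives 6>5; P2→P gives 10>4]
(B,P): not NE [P1→A gives 7>4; P2→Q gives 6>2]
(B,Q): not NE [P1→C gives 7>6]
(B,R): not NE [P1→C gives 6>1; P2→Q gives 6>0]
(C,P): not NE [P1→A gives 7>5; P2→Q gives 11>1]
(C,Q): NE
(C,R): not NE [P2→Q gives 11>9]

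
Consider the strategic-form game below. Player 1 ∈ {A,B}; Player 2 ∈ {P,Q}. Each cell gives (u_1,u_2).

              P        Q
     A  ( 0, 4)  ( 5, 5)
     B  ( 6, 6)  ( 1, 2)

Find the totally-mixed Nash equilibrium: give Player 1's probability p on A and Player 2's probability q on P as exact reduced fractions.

P1 indiff ⇒ q·0+(1-q)·5 = q·6+(1-q)·1 ⇒ q(-6) = (1-q)(-4) ⇒ q = 2/5
P2 indiff ⇒ p·4+(1-p)·6 = p·5+(1-p)·2 ⇒ p(-1) = (1-p)(-4) ⇒ p = 4/5

(p,q) = (4/5, 2/5)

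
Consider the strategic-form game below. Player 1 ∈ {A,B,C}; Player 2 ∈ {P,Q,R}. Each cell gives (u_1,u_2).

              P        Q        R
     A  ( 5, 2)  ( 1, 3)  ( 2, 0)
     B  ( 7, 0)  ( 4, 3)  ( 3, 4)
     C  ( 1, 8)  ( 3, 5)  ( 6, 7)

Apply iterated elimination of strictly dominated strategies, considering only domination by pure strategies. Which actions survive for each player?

IESDS → P1:{B,C} P2:{P,R}

P1 drop A (B beats it: P:7>5 Q:4>1 R:3>2)
P2 drop Q (R beats it: B:4>3 C:7>5)
P1→{B,C} P2→{P,R}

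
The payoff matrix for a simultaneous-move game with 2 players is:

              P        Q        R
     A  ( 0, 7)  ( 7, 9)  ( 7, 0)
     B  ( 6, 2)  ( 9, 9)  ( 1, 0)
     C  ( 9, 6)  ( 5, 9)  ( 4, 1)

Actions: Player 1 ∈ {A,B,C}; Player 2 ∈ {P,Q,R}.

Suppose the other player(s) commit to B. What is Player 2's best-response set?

P2 best: {Q}

u_2(P vs B) = 2
u_2(Q vs B) = 9
u_2(R vs B) = 0
max payoff 9 at {Q}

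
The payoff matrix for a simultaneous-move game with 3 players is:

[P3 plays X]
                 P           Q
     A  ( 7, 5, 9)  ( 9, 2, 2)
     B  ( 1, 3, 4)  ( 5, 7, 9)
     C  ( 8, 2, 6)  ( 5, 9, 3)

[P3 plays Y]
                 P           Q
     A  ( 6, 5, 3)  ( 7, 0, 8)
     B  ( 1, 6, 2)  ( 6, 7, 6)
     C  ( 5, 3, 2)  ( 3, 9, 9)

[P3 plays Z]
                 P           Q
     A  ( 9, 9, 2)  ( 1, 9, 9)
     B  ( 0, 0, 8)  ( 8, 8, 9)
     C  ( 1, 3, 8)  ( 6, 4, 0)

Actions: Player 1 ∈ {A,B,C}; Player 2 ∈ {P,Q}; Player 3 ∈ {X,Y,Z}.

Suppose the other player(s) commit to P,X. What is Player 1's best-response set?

BR_1 = {C}

u_1(A vs P,X) = 7
u_1(B vs P,X) = 1
u_1(C vs P,X) = 8
max payoff 8 at {C}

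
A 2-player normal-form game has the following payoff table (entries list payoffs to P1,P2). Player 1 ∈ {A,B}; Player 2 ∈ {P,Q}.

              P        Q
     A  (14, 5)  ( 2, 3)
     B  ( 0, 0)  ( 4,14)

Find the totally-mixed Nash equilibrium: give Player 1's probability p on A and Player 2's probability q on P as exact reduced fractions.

(p,q) = (7/8, 1/8)

P1 indiff ⇒ q·14+(1-q)·2 = q·0+(1-q)·4 ⇒ q(14) = (1-q)(2) ⇒ q = 1/8
P2 indiff ⇒ p·5+(1-p)·0 = p·3+(1-p)·14 ⇒ p(2) = (1-p)(14) ⇒ p = 7/8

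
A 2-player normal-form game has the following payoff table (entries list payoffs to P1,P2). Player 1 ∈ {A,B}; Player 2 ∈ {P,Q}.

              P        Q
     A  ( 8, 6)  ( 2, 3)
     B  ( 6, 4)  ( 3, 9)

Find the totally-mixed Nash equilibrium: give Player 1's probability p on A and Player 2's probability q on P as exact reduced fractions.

(p,q) = (5/8, 1/3)

P1 indiff ⇒ q·8+(1-q)·2 = q·6+(1-q)·3 ⇒ q(2) = (1-q)(1) ⇒ q = 1/3
P2 indiff ⇒ p·6+(1-p)·4 = p·3+(1-p)·9 ⇒ p(3) = (1-p)(5) ⇒ p = 5/8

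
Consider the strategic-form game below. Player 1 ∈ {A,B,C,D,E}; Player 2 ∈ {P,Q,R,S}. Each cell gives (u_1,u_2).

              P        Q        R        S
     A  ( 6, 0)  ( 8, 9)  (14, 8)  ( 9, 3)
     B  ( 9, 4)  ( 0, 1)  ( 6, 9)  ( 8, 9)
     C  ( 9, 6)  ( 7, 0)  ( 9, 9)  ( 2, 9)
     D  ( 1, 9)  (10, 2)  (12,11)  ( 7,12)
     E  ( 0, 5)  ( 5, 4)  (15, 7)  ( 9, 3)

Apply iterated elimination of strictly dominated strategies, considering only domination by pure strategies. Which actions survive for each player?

P2 drop P (R beats it: A:8>0 B:9>4 C:9>6 D:11>9 E:7>5)
P1 drop B (A beats it: Q:8>0 R:14>6 S:9>8)
P1 drop C (A beats it: Q:8>7 R:14>9 S:9>2)
P1→{A,D,E} P2→{Q,R,S}

Remaining: P1:{A,D,E} P2:{Q,R,S}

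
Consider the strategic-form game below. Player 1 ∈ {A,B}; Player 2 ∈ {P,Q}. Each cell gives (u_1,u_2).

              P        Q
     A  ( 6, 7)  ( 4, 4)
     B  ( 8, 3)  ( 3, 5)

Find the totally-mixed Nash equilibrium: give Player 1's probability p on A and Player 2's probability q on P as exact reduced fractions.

P1 indiff ⇒ q·6+(1-q)·4 = q·8+(1-q)·3 ⇒ q(-2) = (1-q)(-1) ⇒ q = 1/3
P2 indiff ⇒ p·7+(1-p)·3 = p·4+(1-p)·5 ⇒ p(3) = (1-p)(2) ⇒ p = 2/5

(p,q) = (2/5, 1/3)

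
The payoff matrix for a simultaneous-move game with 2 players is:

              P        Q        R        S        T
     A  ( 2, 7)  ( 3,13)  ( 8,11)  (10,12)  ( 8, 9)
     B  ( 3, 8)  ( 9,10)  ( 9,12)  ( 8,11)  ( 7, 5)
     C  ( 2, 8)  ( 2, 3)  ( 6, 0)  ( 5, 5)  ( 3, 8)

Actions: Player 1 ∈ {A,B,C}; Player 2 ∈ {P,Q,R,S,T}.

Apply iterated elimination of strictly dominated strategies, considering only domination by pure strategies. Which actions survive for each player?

P1 drop C (B beats it: P:3>2 Q:9>2 R:9>6 S:8>5 T:7>3)
P2 drop P (Q beats it: A:13>7 B:10>8)
P2 drop T (Q beats it: A:13>9 B:10>5)
P1→{A,B} P2→{Q,R,S}

Survivors P1:{A,B} P2:{Q,R,S}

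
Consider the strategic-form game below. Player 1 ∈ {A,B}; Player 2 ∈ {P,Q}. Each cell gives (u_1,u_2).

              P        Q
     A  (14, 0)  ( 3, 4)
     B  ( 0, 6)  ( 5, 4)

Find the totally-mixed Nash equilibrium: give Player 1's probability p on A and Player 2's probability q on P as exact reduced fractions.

P1 indiff ⇒ q·14+(1-q)·3 = q·0+(1-q)·5 ⇒ q(14) = (1-q)(2) ⇒ q = 1/8
P2 indiff ⇒ p·0+(1-p)·6 = p·4+(1-p)·4 ⇒ p(-4) = (1-p)(-2) ⇒ p = 1/3

p=1/3, q=1/8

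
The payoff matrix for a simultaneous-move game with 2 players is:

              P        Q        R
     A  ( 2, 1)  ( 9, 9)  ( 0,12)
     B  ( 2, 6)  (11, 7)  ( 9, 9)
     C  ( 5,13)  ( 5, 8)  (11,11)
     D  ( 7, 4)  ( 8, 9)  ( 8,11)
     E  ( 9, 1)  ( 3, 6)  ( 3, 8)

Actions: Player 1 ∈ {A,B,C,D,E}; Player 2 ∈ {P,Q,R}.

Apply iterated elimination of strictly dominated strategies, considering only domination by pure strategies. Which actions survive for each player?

Remaining: P1:{C,D,E} P2:{P,R}

P2 drop Q (R beats it: A:12>9 B:9>7 C:11>8 D:11>9 E:8>6)
P1 drop A (C beats it: P:5>2 R:11>0)
P1 drop B (C beats it: P:5>2 R:11>9)
P1→{C,D,E} P2→{P,R}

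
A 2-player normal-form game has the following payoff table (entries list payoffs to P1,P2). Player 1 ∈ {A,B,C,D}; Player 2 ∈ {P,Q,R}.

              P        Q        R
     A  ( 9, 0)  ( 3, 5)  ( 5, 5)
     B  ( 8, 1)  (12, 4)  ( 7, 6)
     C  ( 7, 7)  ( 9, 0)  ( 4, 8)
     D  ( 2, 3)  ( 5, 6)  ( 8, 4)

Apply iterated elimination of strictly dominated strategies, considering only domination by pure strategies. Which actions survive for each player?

Survivors P1:{B,D} P2:{Q,R}

P1 drop C (B beats it: P:8>7 Q:12>9 R:7>4)
P2 drop P (Q beats it: A:5>0 B:4>1 D:6>3)
P1 drop A (B beats it: Q:12>3 R:7>5)
P1→{B,D} P2→{Q,R}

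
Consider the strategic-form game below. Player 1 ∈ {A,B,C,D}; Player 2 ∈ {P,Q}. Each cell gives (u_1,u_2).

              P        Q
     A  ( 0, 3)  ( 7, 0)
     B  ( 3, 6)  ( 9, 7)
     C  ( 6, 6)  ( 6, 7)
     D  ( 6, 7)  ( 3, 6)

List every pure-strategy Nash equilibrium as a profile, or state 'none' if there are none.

(A,P): not NE [P1→D gives 6>0]
(A,Q): not NE [P1→B gives 9>7; P2→P gives 3>0]
(B,P): not NE [P1→D gives 6>3; P2→Q gives 7>6]
(B,Q): NE
(C,P): not NE [P2→Q gives 7>6]
(C,Q): not NE [P1→B gives 9>6]
(D,P): NE
(D,Q): not NE [P1→B gives 9>3; P2→P gives 7>6]

Nash profiles: (B,Q), (D,P)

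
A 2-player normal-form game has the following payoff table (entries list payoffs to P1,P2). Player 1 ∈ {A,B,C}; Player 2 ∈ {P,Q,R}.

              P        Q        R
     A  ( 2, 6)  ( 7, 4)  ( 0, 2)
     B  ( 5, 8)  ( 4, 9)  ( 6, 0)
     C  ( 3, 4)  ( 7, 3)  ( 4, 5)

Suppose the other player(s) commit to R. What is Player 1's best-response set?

argmax u_1 = {B}

u_1(A vs R) = 0
u_1(B vs R) = 6
u_1(C vs R) = 4
max payoff 6 at {B}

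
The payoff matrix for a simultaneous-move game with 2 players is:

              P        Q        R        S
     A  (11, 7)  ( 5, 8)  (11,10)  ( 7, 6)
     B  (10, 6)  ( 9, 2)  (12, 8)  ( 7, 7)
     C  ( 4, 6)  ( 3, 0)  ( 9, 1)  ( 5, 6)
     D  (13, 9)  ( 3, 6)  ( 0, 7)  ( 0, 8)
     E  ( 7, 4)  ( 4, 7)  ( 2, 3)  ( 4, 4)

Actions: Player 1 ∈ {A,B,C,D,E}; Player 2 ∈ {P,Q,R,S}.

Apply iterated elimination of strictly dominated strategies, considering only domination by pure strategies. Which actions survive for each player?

Survivors P1:{A,B,D} P2:{P,R,S}

P1 drop C (A beats it: P:11>4 Q:5>3 R:11>9 S:7>5)
P1 drop E (A beats it: P:11>7 Q:5>4 R:11>2 S:7>4)
P2 drop Q (R beats it: A:10>8 B:8>2 D:7>6)
P1→{A,B,D} P2→{P,R,S}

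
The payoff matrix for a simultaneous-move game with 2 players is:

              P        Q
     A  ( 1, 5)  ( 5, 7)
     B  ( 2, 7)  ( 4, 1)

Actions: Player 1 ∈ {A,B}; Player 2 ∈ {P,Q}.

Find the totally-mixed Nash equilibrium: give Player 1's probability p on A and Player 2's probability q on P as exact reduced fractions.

P1 indiff ⇒ q·1+(1-q)·5 = q·2+(1-q)·4 ⇒ q(-1) = (1-q)(-1) ⇒ q = 1/2
P2 indiff ⇒ p·5+(1-p)·7 = p·7+(1-p)·1 ⇒ p(-2) = (1-p)(-6) ⇒ p = 3/4

P1 mixes 3/4 on A; P2 mixes 1/2 on P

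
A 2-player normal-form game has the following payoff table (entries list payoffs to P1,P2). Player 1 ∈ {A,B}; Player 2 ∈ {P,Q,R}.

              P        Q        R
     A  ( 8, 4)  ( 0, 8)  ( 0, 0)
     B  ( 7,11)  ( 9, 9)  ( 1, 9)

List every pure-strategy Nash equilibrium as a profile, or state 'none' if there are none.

PSNE: ∅

(A,P): not NE [P2→Q gives 8>4]
(A,Q): not NE [P1→B gives 9>0]
(A,R): not NE [P1→B gives 1>0; P2→Q gives 8>0]
(B,P): not NE [P1→A gives 8>7]
(B,Q): not NE [P2→P gives 11>9]
(B,R): not NE [P2→P gives 11>9]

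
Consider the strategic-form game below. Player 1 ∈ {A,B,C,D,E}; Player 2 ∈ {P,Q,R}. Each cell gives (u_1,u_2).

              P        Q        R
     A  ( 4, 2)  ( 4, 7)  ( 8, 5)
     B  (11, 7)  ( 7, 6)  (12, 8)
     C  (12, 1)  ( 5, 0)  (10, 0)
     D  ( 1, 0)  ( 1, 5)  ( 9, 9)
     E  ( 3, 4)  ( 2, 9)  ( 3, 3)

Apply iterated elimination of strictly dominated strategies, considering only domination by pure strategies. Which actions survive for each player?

IESDS → P1:{B,C} P2:{P,R}

P1 drop A (B beats it: P:11>4 Q:7>4 R:12>8)
P1 drop D (B beats it: P:11>1 Q:7>1 R:12>9)
P1 drop E (B beats it: P:11>3 Q:7>2 R:12>3)
P2 drop Q (P beats it: B:7>6 C:1>0)
P1→{B,C} P2→{P,R}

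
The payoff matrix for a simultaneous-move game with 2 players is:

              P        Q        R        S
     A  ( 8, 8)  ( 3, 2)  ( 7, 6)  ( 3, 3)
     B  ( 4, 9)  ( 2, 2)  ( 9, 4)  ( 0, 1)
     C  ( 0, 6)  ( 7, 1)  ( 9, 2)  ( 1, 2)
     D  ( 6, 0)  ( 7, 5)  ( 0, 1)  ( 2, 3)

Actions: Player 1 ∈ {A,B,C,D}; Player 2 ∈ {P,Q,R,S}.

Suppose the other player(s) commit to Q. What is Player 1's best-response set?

P1 best: {C,D}

u_1(A vs Q) = 3
u_1(B vs Q) = 2
u_1(C vs Q) = 7
u_1(D vs Q) = 7
max payoff 7 at {C,D}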